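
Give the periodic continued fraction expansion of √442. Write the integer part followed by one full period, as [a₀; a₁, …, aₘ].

a₀ = ⌊√442⌋ = 21.
With m₀=0, d₀=1 and mₖ₊₁ = dₖaₖ − mₖ, dₖ₊₁ = (n − mₖ₊₁²)/dₖ, aₖ₊₁ = ⌊(a₀+mₖ₊₁)/dₖ₊₁⌋:
  k=1: m=21, d=1, a=42
d=1 and a=2a₀=42 at k=1, so the next step gives (m, d) = (21, 1) again — its k=1 value — and the period has length 1.

[21; 42]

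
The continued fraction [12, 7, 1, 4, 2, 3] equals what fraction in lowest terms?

3602/297

Using pₖ = aₖpₖ₋₁ + pₖ₋₂ and qₖ = aₖqₖ₋₁ + qₖ₋₂:
  k=0: a=12, p=12, q=1
  k=1: a=7, p=85, q=7
  k=2: a=1, p=97, q=8
  k=3: a=4, p=473, q=39
  k=4: a=2, p=1043, q=86
  k=5: a=3, p=3602, q=297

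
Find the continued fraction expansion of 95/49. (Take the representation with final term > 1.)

[1; 1, 15, 3]

95 = 1·49 + 46
49 = 1·46 + 3
46 = 15·3 + 1
3 = 3·1 + 0  (stop)
So 95/49 = [1; 1, 15, 3].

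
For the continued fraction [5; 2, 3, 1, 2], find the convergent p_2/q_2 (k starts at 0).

Using pₖ = aₖpₖ₋₁ + pₖ₋₂, qₖ = aₖqₖ₋₁ + qₖ₋₂ (with p₋₁=1, p₋₂=0, q₋₁=0, q₋₂=1):
  k=0: a=5, p=5, q=1
  k=1: a=2, p=11, q=2
  k=2: a=3, p=38, q=7

38/7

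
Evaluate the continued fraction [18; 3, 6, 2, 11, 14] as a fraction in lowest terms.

121277/6621

Fold from the inside: start with 14/1.
  11 + 1/14 = 155/14
  2 + 14/155 = 324/155
  6 + 155/324 = 2099/324
  3 + 324/2099 = 6621/2099
  18 + 2099/6621 = 121277/6621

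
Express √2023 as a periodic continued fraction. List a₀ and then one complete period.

a₀ = ⌊√2023⌋ = 44.
With m₀=0, d₀=1 and mₖ₊₁ = dₖaₖ − mₖ, dₖ₊₁ = (n − mₖ₊₁²)/dₖ, aₖ₊₁ = ⌊(a₀+mₖ₊₁)/dₖ₊₁⌋:
  k=1: m=44, d=87, a=1
  k=2: m=43, d=2, a=43
  k=3: m=43, d=87, a=1
  k=4: m=44, d=1, a=88
d=1 and a=2a₀=88 at k=4, so the next step gives (m, d) = (44, 87) again — its k=1 value — and the period has length 4.

[44; 1, 43, 1, 88]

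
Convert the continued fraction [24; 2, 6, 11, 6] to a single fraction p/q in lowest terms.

21600/883

Fold from the inside: start with 6/1.
  11 + 1/6 = 67/6
  6 + 6/67 = 408/67
  2 + 67/408 = 883/408
  24 + 408/883 = 21600/883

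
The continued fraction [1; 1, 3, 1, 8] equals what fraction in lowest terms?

Using pₖ = aₖpₖ₋₁ + pₖ₋₂ and qₖ = aₖqₖ₋₁ + qₖ₋₂:
  k=0: a=1, p=1, q=1
  k=1: a=1, p=2, q=1
  k=2: a=3, p=7, q=4
  k=3: a=1, p=9, q=5
  k=4: a=8, p=79, q=44

79/44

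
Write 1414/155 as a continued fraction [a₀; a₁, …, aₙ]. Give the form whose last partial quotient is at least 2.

1414 = 9×155 + 19
155 = 8×19 + 3
19 = 6×3 + 1
3 = 3×1 + 0  (stop)
So 1414/155 = [9; 8, 6, 3].

[9; 8, 6, 3]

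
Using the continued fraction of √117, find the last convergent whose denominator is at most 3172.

√117 = [10; 1, 4, 2, 4, 1, 20, …] (period length 6).
Convergents:
  p_0/q_0 = 10/1
  p_1/q_1 = 11/1
  p_2/q_2 = 54/5
  p_3/q_3 = 119/11
  p_4/q_4 = 530/49
  p_5/q_5 = 649/60
  p_6/q_6 = 13510/1249
  p_7/q_7 = 14159/1309
  p_8/q_8 = 70146/6485
q_7 = 1309 ≤ 3172 < 6485 = q_8, so the answer is 14159/1309.

14159/1309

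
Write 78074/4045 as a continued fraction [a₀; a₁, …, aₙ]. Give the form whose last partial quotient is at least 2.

78074 = 19·4045 + 1219
4045 = 3·1219 + 388
1219 = 3·388 + 55
388 = 7·55 + 3
55 = 18·3 + 1
3 = 3·1 + 0  (stop)
So 78074/4045 = [19; 3, 3, 7, 18, 3].

[19; 3, 3, 7, 18, 3]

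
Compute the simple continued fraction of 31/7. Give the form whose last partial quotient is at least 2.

31 = 4·7 + 3
7 = 2·3 + 1
3 = 3·1 + 0  (stop)
So 31/7 = [4; 2, 3].

[4; 2, 3]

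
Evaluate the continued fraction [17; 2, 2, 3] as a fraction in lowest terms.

296/17

Fold from the inside: start with 3/1.
  2 + 1/3 = 7/3
  2 + 3/7 = 17/7
  17 + 7/17 = 296/17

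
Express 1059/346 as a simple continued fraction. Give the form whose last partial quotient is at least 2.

[3; 16, 2, 10]

1059 = 3*346 + 21
346 = 16*21 + 10
21 = 2*10 + 1
10 = 10*1 + 0  (stop)
So 1059/346 = [3; 16, 2, 10].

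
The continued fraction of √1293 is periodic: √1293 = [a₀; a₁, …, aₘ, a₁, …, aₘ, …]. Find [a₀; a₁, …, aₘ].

a₀ = ⌊√1293⌋ = 35.
With m₀=0, d₀=1 and mₖ₊₁ = dₖaₖ − mₖ, dₖ₊₁ = (n − mₖ₊₁²)/dₖ, aₖ₊₁ = ⌊(a₀+mₖ₊₁)/dₖ₊₁⌋:
  k=1: m=35, d=68, a=1
  k=2: m=33, d=3, a=22
  k=3: m=33, d=68, a=1
  k=4: m=35, d=1, a=70
d=1 and a=2a₀=70 at k=4, so the next step gives (m, d) = (35, 68) again — its k=1 value — and the period has length 4.

[35; 1, 22, 1, 70]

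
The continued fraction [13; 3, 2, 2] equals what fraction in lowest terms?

226/17

Fold from the inside: start with 2/1.
  2 + 1/2 = 5/2
  3 + 2/5 = 17/5
  13 + 5/17 = 226/17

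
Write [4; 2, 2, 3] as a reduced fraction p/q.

Fold from the inside: start with 3/1.
  2 + 1/3 = 7/3
  2 + 3/7 = 17/7
  4 + 7/17 = 75/17

75/17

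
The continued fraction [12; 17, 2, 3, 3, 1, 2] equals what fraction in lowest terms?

17447/1447

Fold from the inside: start with 2/1.
  1 + 1/2 = 3/2
  3 + 2/3 = 11/3
  3 + 3/11 = 36/11
  2 + 11/36 = 83/36
  17 + 36/83 = 1447/83
  12 + 83/1447 = 17447/1447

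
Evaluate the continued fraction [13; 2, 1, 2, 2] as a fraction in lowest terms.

254/19

Using pₖ = aₖpₖ₋₁ + pₖ₋₂ and qₖ = aₖqₖ₋₁ + qₖ₋₂:
  k=0: a=13, p=13, q=1
  k=1: a=2, p=27, q=2
  k=2: a=1, p=40, q=3
  k=3: a=2, p=107, q=8
  k=4: a=2, p=254, q=19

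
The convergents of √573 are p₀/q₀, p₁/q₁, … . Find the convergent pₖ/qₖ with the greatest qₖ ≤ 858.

√573 = [23; 1, 14, 1, 46, …] (period length 4).
Convergents:
  p_0/q_0 = 23/1
  p_1/q_1 = 24/1
  p_2/q_2 = 359/15
  p_3/q_3 = 383/16
  p_4/q_4 = 17977/751
  p_5/q_5 = 18360/767
  p_6/q_6 = 275017/11489
q_5 = 767 ≤ 858 < 11489 = q_6, so the answer is 18360/767.

18360/767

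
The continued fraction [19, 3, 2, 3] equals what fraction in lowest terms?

463/24

Fold from the inside: start with 3/1.
  2 + 1/3 = 7/3
  3 + 3/7 = 24/7
  19 + 7/24 = 463/24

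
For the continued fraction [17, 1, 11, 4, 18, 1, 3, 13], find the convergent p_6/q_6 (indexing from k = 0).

66710/3723

Using pₖ = aₖpₖ₋₁ + pₖ₋₂, qₖ = aₖqₖ₋₁ + qₖ₋₂ (with p₋₁=1, p₋₂=0, q₋₁=0, q₋₂=1):
  k=0: a=17, p=17, q=1
  k=1: a=1, p=18, q=1
  k=2: a=11, p=215, q=12
  k=3: a=4, p=878, q=49
  k=4: a=18, p=16019, q=894
  k=5: a=1, p=16897, q=943
  k=6: a=3, p=66710, q=3723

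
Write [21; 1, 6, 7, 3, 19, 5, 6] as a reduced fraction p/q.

2075923/94965

Fold from the inside: start with 6/1.
  5 + 1/6 = 31/6
  19 + 6/31 = 595/31
  3 + 31/595 = 1816/595
  7 + 595/1816 = 13307/1816
  6 + 1816/13307 = 81658/13307
  1 + 13307/81658 = 94965/81658
  21 + 81658/94965 = 2075923/94965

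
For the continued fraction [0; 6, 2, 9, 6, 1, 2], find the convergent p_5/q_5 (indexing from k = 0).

Using pₖ = aₖpₖ₋₁ + pₖ₋₂, qₖ = aₖqₖ₋₁ + qₖ₋₂ (with p₋₁=1, p₋₂=0, q₋₁=0, q₋₂=1):
  k=0: a=0, p=0, q=1
  k=1: a=6, p=1, q=6
  k=2: a=2, p=2, q=13
  k=3: a=9, p=19, q=123
  k=4: a=6, p=116, q=751
  k=5: a=1, p=135, q=874

135/874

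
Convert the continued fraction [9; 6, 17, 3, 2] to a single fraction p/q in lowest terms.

6718/733

Fold from the inside: start with 2/1.
  3 + 1/2 = 7/2
  17 + 2/7 = 121/7
  6 + 7/121 = 733/121
  9 + 121/733 = 6718/733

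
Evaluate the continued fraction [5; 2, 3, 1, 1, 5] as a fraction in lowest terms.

484/89

Fold from the inside: start with 5/1.
  1 + 1/5 = 6/5
  1 + 5/6 = 11/6
  3 + 6/11 = 39/11
  2 + 11/39 = 89/39
  5 + 39/89 = 484/89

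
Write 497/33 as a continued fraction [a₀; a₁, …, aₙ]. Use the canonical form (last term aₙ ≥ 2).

[15; 16, 2]

497 = 15×33 + 2
33 = 16×2 + 1
2 = 2×1 + 0  (stop)
So 497/33 = [15; 16, 2].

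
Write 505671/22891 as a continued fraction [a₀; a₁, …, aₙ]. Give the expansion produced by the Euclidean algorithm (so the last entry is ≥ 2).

505671 = 22*22891 + 2069
22891 = 11*2069 + 132
2069 = 15*132 + 89
132 = 1*89 + 43
89 = 2*43 + 3
43 = 14*3 + 1
3 = 3*1 + 0  (stop)
So 505671/22891 = [22; 11, 15, 1, 2, 14, 3].

[22; 11, 15, 1, 2, 14, 3]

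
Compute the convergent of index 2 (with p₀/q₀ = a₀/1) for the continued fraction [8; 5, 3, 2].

Using pₖ = aₖpₖ₋₁ + pₖ₋₂, qₖ = aₖqₖ₋₁ + qₖ₋₂ (with p₋₁=1, p₋₂=0, q₋₁=0, q₋₂=1):
  k=0: a=8, p=8, q=1
  k=1: a=5, p=41, q=5
  k=2: a=3, p=131, q=16

131/16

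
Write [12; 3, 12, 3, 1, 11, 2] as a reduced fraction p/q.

45613/3701

Fold from the inside: start with 2/1.
  11 + 1/2 = 23/2
  1 + 2/23 = 25/23
  3 + 23/25 = 98/25
  12 + 25/98 = 1201/98
  3 + 98/1201 = 3701/1201
  12 + 1201/3701 = 45613/3701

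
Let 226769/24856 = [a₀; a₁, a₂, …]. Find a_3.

226769 = 9·24856 + 3065   →  a_0 = 9
24856 = 8·3065 + 336   →  a_1 = 8
3065 = 9·336 + 41   →  a_2 = 9
336 = 8·41 + 8   →  a_3 = 8

8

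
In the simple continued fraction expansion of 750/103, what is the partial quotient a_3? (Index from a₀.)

1

750 = 7·103 + 29   →  a_0 = 7
103 = 3·29 + 16   →  a_1 = 3
29 = 1·16 + 13   →  a_2 = 1
16 = 1·13 + 3   →  a_3 = 1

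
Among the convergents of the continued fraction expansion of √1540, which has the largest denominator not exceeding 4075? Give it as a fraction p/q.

95831/2442

√1540 = [39; 4, 8, 2, 8, 4, 78, …] (period length 6).
Convergents:
  p_0/q_0 = 39/1
  p_1/q_1 = 157/4
  p_2/q_2 = 1295/33
  p_3/q_3 = 2747/70
  p_4/q_4 = 23271/593
  p_5/q_5 = 95831/2442
  p_6/q_6 = 7498089/191069
q_5 = 2442 ≤ 4075 < 191069 = q_6, so the answer is 95831/2442.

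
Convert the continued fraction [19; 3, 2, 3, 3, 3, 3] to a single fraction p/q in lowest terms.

Fold from the inside: start with 3/1.
  3 + 1/3 = 10/3
  3 + 3/10 = 33/10
  3 + 10/33 = 109/33
  2 + 33/109 = 251/109
  3 + 109/251 = 862/251
  19 + 251/862 = 16629/862

16629/862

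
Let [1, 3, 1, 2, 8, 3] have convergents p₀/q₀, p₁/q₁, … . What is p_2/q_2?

5/4

Using pₖ = aₖpₖ₋₁ + pₖ₋₂, qₖ = aₖqₖ₋₁ + qₖ₋₂ (with p₋₁=1, p₋₂=0, q₋₁=0, q₋₂=1):
  k=0: a=1, p=1, q=1
  k=1: a=3, p=4, q=3
  k=2: a=1, p=5, q=4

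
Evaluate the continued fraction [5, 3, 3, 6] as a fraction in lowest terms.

Using pₖ = aₖpₖ₋₁ + pₖ₋₂ and qₖ = aₖqₖ₋₁ + qₖ₋₂:
  k=0: a=5, p=5, q=1
  k=1: a=3, p=16, q=3
  k=2: a=3, p=53, q=10
  k=3: a=6, p=334, q=63

334/63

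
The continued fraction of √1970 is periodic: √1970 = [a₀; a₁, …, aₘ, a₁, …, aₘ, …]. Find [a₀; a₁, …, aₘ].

a₀ = ⌊√1970⌋ = 44.

[44; 2, 1, 1, 2, 88]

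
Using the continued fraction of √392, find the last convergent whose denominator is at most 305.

√392 = [19; 1, 3, 1, 38, …] (period length 4).
Convergents:
  p_0/q_0 = 19/1
  p_1/q_1 = 20/1
  p_2/q_2 = 79/4
  p_3/q_3 = 99/5
  p_4/q_4 = 3841/194
  p_5/q_5 = 3940/199
  p_6/q_6 = 15661/791
q_5 = 199 ≤ 305 < 791 = q_6, so the answer is 3940/199.

3940/199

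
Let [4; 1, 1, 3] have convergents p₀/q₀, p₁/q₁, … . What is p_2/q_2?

Using pₖ = aₖpₖ₋₁ + pₖ₋₂, qₖ = aₖqₖ₋₁ + qₖ₋₂ (with p₋₁=1, p₋₂=0, q₋₁=0, q₋₂=1):
  k=0: a=4, p=4, q=1
  k=1: a=1, p=5, q=1
  k=2: a=1, p=9, q=2

9/2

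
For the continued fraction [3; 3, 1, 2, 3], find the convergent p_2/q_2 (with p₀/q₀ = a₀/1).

13/4

Using pₖ = aₖpₖ₋₁ + pₖ₋₂, qₖ = aₖqₖ₋₁ + qₖ₋₂ (with p₋₁=1, p₋₂=0, q₋₁=0, q₋₂=1):
  k=0: a=3, p=3, q=1
  k=1: a=3, p=10, q=3
  k=2: a=1, p=13, q=4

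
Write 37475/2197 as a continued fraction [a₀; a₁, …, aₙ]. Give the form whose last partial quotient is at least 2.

37475 = 17×2197 + 126
2197 = 17×126 + 55
126 = 2×55 + 16
55 = 3×16 + 7
16 = 2×7 + 2
7 = 3×2 + 1
2 = 2×1 + 0  (stop)
So 37475/2197 = [17; 17, 2, 3, 2, 3, 2].

[17; 17, 2, 3, 2, 3, 2]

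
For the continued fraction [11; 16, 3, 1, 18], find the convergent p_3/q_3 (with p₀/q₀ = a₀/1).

719/65

Using pₖ = aₖpₖ₋₁ + pₖ₋₂, qₖ = aₖqₖ₋₁ + qₖ₋₂ (with p₋₁=1, p₋₂=0, q₋₁=0, q₋₂=1):
  k=0: a=11, p=11, q=1
  k=1: a=16, p=177, q=16
  k=2: a=3, p=542, q=49
  k=3: a=1, p=719, q=65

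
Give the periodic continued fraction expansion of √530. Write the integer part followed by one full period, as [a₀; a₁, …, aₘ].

[23; 46]

a₀ = ⌊√530⌋ = 23.
With m₀=0, d₀=1 and mₖ₊₁ = dₖaₖ − mₖ, dₖ₊₁ = (n − mₖ₊₁²)/dₖ, aₖ₊₁ = ⌊(a₀+mₖ₊₁)/dₖ₊₁⌋:
  k=1: m=23, d=1, a=46
d=1 and a=2a₀=46 at k=1, so the next step gives (m, d) = (23, 1) again — its k=1 value — and the period has length 1.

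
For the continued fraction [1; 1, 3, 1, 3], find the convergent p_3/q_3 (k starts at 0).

9/5

Using pₖ = aₖpₖ₋₁ + pₖ₋₂, qₖ = aₖqₖ₋₁ + qₖ₋₂ (with p₋₁=1, p₋₂=0, q₋₁=0, q₋₂=1):
  k=0: a=1, p=1, q=1
  k=1: a=1, p=2, q=1
  k=2: a=3, p=7, q=4
  k=3: a=1, p=9, q=5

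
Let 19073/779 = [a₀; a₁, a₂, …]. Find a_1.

19073 = 24·779 + 377   →  a_0 = 24
779 = 2·377 + 25   →  a_1 = 2

2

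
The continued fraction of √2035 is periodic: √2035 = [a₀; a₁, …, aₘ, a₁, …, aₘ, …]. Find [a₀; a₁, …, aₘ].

[45; 9, 90]

a₀ = ⌊√2035⌋ = 45.
With m₀=0, d₀=1 and mₖ₊₁ = dₖaₖ − mₖ, dₖ₊₁ = (n − mₖ₊₁²)/dₖ, aₖ₊₁ = ⌊(a₀+mₖ₊₁)/dₖ₊₁⌋:
  k=1: m=45, d=10, a=9
  k=2: m=45, d=1, a=90
d=1 and a=2a₀=90 at k=2, so the next step gives (m, d) = (45, 10) again — its k=1 value — and the period has length 2.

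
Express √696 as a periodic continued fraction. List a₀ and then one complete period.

a₀ = ⌊√696⌋ = 26.
With m₀=0, d₀=1 and mₖ₊₁ = dₖaₖ − mₖ, dₖ₊₁ = (n − mₖ₊₁²)/dₖ, aₖ₊₁ = ⌊(a₀+mₖ₊₁)/dₖ₊₁⌋:
  k=1: m=26, d=20, a=2
  k=2: m=14, d=25, a=1
  k=3: m=11, d=23, a=1
  k=4: m=12, d=24, a=1
  k=5: m=12, d=23, a=1
  k=6: m=11, d=25, a=1
  k=7: m=14, d=20, a=2
  k=8: m=26, d=1, a=52
d=1 and a=2a₀=52 at k=8, so the next step gives (m, d) = (26, 20) again — its k=1 value — and the period has length 8.

[26; 2, 1, 1, 1, 1, 1, 2, 52]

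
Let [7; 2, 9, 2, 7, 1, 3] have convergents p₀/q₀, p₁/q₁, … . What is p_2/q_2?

142/19

Using pₖ = aₖpₖ₋₁ + pₖ₋₂, qₖ = aₖqₖ₋₁ + qₖ₋₂ (with p₋₁=1, p₋₂=0, q₋₁=0, q₋₂=1):
  k=0: a=7, p=7, q=1
  k=1: a=2, p=15, q=2
  k=2: a=9, p=142, q=19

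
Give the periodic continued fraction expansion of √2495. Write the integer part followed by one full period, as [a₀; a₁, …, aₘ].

[49; 1, 18, 1, 98]

a₀ = ⌊√2495⌋ = 49.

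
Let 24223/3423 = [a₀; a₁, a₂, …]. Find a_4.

24223 = 7·3423 + 262   →  a_0 = 7
3423 = 13·262 + 17   →  a_1 = 13
262 = 15·17 + 7   →  a_2 = 15
17 = 2·7 + 3   →  a_3 = 2
7 = 2·3 + 1   →  a_4 = 2

2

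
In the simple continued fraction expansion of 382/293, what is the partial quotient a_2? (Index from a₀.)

382 = 1·293 + 89   →  a_0 = 1
293 = 3·89 + 26   →  a_1 = 3
89 = 3·26 + 11   →  a_2 = 3

3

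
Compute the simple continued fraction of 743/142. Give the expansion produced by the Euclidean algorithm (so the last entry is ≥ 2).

[5; 4, 3, 3, 3]

743 = 5*142 + 33
142 = 4*33 + 10
33 = 3*10 + 3
10 = 3*3 + 1
3 = 3*1 + 0  (stop)
So 743/142 = [5; 4, 3, 3, 3].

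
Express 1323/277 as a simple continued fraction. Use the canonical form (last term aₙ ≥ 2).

1323 = 4*277 + 215
277 = 1*215 + 62
215 = 3*62 + 29
62 = 2*29 + 4
29 = 7*4 + 1
4 = 4*1 + 0  (stop)
So 1323/277 = [4; 1, 3, 2, 7, 4].

[4; 1, 3, 2, 7, 4]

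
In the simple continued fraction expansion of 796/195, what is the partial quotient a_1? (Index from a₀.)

796 = 4·195 + 16   →  a_0 = 4
195 = 12·16 + 3   →  a_1 = 12

12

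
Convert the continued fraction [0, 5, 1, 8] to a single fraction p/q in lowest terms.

9/53

Using pₖ = aₖpₖ₋₁ + pₖ₋₂ and qₖ = aₖqₖ₋₁ + qₖ₋₂:
  k=0: a=0, p=0, q=1
  k=1: a=5, p=1, q=5
  k=2: a=1, p=1, q=6
  k=3: a=8, p=9, q=53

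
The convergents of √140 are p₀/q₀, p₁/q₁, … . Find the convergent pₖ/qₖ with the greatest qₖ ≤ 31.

71/6

√140 = [11; 1, 4, 1, 22, …] (period length 4).
Convergents:
  p_0/q_0 = 11/1
  p_1/q_1 = 12/1
  p_2/q_2 = 59/5
  p_3/q_3 = 71/6
  p_4/q_4 = 1621/137
q_3 = 6 ≤ 31 < 137 = q_4, so the answer is 71/6.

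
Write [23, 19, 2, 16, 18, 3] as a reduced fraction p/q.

817907/35482

Fold from the inside: start with 3/1.
  18 + 1/3 = 55/3
  16 + 3/55 = 883/55
  2 + 55/883 = 1821/883
  19 + 883/1821 = 35482/1821
  23 + 1821/35482 = 817907/35482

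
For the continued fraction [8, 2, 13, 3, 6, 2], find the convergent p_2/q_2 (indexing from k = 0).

Using pₖ = aₖpₖ₋₁ + pₖ₋₂, qₖ = aₖqₖ₋₁ + qₖ₋₂ (with p₋₁=1, p₋₂=0, q₋₁=0, q₋₂=1):
  k=0: a=8, p=8, q=1
  k=1: a=2, p=17, q=2
  k=2: a=13, p=229, q=27

229/27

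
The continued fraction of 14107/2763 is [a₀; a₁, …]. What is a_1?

14107 = 5·2763 + 292   →  a_0 = 5
2763 = 9·292 + 135   →  a_1 = 9

9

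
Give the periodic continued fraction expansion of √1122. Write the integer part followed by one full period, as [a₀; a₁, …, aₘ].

a₀ = ⌊√1122⌋ = 33.
With m₀=0, d₀=1 and mₖ₊₁ = dₖaₖ − mₖ, dₖ₊₁ = (n − mₖ₊₁²)/dₖ, aₖ₊₁ = ⌊(a₀+mₖ₊₁)/dₖ₊₁⌋:
  k=1: m=33, d=33, a=2
  k=2: m=33, d=1, a=66
d=1 and a=2a₀=66 at k=2, so the next step gives (m, d) = (33, 33) again — its k=1 value — and the period has length 2.

[33; 2, 66]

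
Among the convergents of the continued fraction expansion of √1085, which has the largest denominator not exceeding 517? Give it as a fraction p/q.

√1085 = [32; 1, 15, 2, 15, 1, 64, …] (period length 6).
Convergents:
  p_0/q_0 = 32/1
  p_1/q_1 = 33/1
  p_2/q_2 = 527/16
  p_3/q_3 = 1087/33
  p_4/q_4 = 16832/511
  p_5/q_5 = 17919/544
q_4 = 511 ≤ 517 < 544 = q_5, so the answer is 16832/511.

16832/511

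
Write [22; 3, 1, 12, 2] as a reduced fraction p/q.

Using pₖ = aₖpₖ₋₁ + pₖ₋₂ and qₖ = aₖqₖ₋₁ + qₖ₋₂:
  k=0: a=22, p=22, q=1
  k=1: a=3, p=67, q=3
  k=2: a=1, p=89, q=4
  k=3: a=12, p=1135, q=51
  k=4: a=2, p=2359, q=106

2359/106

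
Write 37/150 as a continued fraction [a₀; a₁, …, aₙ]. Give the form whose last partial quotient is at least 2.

37 = 0×150 + 37
150 = 4×37 + 2
37 = 18×2 + 1
2 = 2×1 + 0  (stop)
So 37/150 = [0; 4, 18, 2].

[0; 4, 18, 2]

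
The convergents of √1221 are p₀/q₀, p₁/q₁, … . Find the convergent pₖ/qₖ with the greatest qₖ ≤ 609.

20162/577

√1221 = [34; 1, 16, 2, 16, 1, 68, …] (period length 6).
Convergents:
  p_0/q_0 = 34/1
  p_1/q_1 = 35/1
  p_2/q_2 = 594/17
  p_3/q_3 = 1223/35
  p_4/q_4 = 20162/577
  p_5/q_5 = 21385/612
q_4 = 577 ≤ 609 < 612 = q_5, so the answer is 20162/577.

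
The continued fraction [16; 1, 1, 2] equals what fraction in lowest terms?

Using pₖ = aₖpₖ₋₁ + pₖ₋₂ and qₖ = aₖqₖ₋₁ + qₖ₋₂:
  k=0: a=16, p=16, q=1
  k=1: a=1, p=17, q=1
  k=2: a=1, p=33, q=2
  k=3: a=2, p=83, q=5

83/5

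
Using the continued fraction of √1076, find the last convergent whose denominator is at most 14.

164/5

√1076 = [32; 1, 4, 16, 4, 1, 64, …] (period length 6).
Convergents:
  p_0/q_0 = 32/1
  p_1/q_1 = 33/1
  p_2/q_2 = 164/5
  p_3/q_3 = 2657/81
q_2 = 5 ≤ 14 < 81 = q_3, so the answer is 164/5.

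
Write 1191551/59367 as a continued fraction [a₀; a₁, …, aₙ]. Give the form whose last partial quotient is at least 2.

[20; 14, 10, 5, 10, 8]

1191551 = 20*59367 + 4211
59367 = 14*4211 + 413
4211 = 10*413 + 81
413 = 5*81 + 8
81 = 10*8 + 1
8 = 8*1 + 0  (stop)
So 1191551/59367 = [20; 14, 10, 5, 10, 8].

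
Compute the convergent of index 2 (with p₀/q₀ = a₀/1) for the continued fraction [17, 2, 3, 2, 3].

Using pₖ = aₖpₖ₋₁ + pₖ₋₂, qₖ = aₖqₖ₋₁ + qₖ₋₂ (with p₋₁=1, p₋₂=0, q₋₁=0, q₋₂=1):
  k=0: a=17, p=17, q=1
  k=1: a=2, p=35, q=2
  k=2: a=3, p=122, q=7

122/7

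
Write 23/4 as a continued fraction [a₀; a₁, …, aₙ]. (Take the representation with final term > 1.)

23 = 5*4 + 3
4 = 1*3 + 1
3 = 3*1 + 0  (stop)
So 23/4 = [5; 1, 3].

[5; 1, 3]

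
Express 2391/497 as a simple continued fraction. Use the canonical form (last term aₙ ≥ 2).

[4; 1, 4, 3, 2, 13]

2391 = 4×497 + 403
497 = 1×403 + 94
403 = 4×94 + 27
94 = 3×27 + 13
27 = 2×13 + 1
13 = 13×1 + 0  (stop)
So 2391/497 = [4; 1, 4, 3, 2, 13].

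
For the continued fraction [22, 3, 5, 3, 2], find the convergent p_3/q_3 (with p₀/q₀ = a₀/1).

1138/51

Using pₖ = aₖpₖ₋₁ + pₖ₋₂, qₖ = aₖqₖ₋₁ + qₖ₋₂ (with p₋₁=1, p₋₂=0, q₋₁=0, q₋₂=1):
  k=0: a=22, p=22, q=1
  k=1: a=3, p=67, q=3
  k=2: a=5, p=357, q=16
  k=3: a=3, p=1138, q=51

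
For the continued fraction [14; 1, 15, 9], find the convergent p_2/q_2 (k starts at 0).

Using pₖ = aₖpₖ₋₁ + pₖ₋₂, qₖ = aₖqₖ₋₁ + qₖ₋₂ (with p₋₁=1, p₋₂=0, q₋₁=0, q₋₂=1):
  k=0: a=14, p=14, q=1
  k=1: a=1, p=15, q=1
  k=2: a=15, p=239, q=16

239/16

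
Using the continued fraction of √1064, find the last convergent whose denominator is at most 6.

163/5

√1064 = [32; 1, 1, 1, 1, 1, 1, 1, 64, …] (period length 8).
Convergents:
  p_0/q_0 = 32/1
  p_1/q_1 = 33/1
  p_2/q_2 = 65/2
  p_3/q_3 = 98/3
  p_4/q_4 = 163/5
  p_5/q_5 = 261/8
q_4 = 5 ≤ 6 < 8 = q_5, so the answer is 163/5.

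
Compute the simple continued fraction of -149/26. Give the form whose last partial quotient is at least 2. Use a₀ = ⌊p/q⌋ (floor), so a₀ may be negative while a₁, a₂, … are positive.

-149 = -6×26 + 7
26 = 3×7 + 5
7 = 1×5 + 2
5 = 2×2 + 1
2 = 2×1 + 0  (stop)
So -149/26 = [-6; 3, 1, 2, 2].

[-6; 3, 1, 2, 2]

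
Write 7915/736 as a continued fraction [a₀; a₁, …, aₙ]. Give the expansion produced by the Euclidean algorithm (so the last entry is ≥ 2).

7915 = 10×736 + 555
736 = 1×555 + 181
555 = 3×181 + 12
181 = 15×12 + 1
12 = 12×1 + 0  (stop)
So 7915/736 = [10; 1, 3, 15, 12].

[10; 1, 3, 15, 12]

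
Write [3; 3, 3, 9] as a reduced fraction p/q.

307/93

Using pₖ = aₖpₖ₋₁ + pₖ₋₂ and qₖ = aₖqₖ₋₁ + qₖ₋₂:
  k=0: a=3, p=3, q=1
  k=1: a=3, p=10, q=3
  k=2: a=3, p=33, q=10
  k=3: a=9, p=307, q=93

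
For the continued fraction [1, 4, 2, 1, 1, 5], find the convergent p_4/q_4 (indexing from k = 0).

Using pₖ = aₖpₖ₋₁ + pₖ₋₂, qₖ = aₖqₖ₋₁ + qₖ₋₂ (with p₋₁=1, p₋₂=0, q₋₁=0, q₋₂=1):
  k=0: a=1, p=1, q=1
  k=1: a=4, p=5, q=4
  k=2: a=2, p=11, q=9
  k=3: a=1, p=16, q=13
  k=4: a=1, p=27, q=22

27/22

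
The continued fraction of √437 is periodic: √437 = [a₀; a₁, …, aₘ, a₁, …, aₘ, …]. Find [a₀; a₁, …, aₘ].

[20; 1, 9, 2, 9, 1, 40]

a₀ = ⌊√437⌋ = 20.
With m₀=0, d₀=1 and mₖ₊₁ = dₖaₖ − mₖ, dₖ₊₁ = (n − mₖ₊₁²)/dₖ, aₖ₊₁ = ⌊(a₀+mₖ₊₁)/dₖ₊₁⌋:
  k=1: m=20, d=37, a=1
  k=2: m=17, d=4, a=9
  k=3: m=19, d=19, a=2
  k=4: m=19, d=4, a=9
  k=5: m=17, d=37, a=1
  k=6: m=20, d=1, a=40
d=1 and a=2a₀=40 at k=6, so the next step gives (m, d) = (20, 37) again — its k=1 value — and the period has length 6.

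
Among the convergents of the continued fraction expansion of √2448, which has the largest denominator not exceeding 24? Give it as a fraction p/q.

√2448 = [49; 2, 10, 2, 98, …] (period length 4).
Convergents:
  p_0/q_0 = 49/1
  p_1/q_1 = 99/2
  p_2/q_2 = 1039/21
  p_3/q_3 = 2177/44
q_2 = 21 ≤ 24 < 44 = q_3, so the answer is 1039/21.

1039/21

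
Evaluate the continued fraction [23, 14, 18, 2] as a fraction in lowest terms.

Fold from the inside: start with 2/1.
  18 + 1/2 = 37/2
  14 + 2/37 = 520/37
  23 + 37/520 = 11997/520

11997/520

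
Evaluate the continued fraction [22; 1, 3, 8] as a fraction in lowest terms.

751/33

Using pₖ = aₖpₖ₋₁ + pₖ₋₂ and qₖ = aₖqₖ₋₁ + qₖ₋₂:
  k=0: a=22, p=22, q=1
  k=1: a=1, p=23, q=1
  k=2: a=3, p=91, q=4
  k=3: a=8, p=751, q=33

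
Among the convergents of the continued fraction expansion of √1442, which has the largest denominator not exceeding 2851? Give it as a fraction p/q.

108187/2849

√1442 = [37; 1, 36, 1, 74, …] (period length 4).
Convergents:
  p_0/q_0 = 37/1
  p_1/q_1 = 38/1
  p_2/q_2 = 1405/37
  p_3/q_3 = 1443/38
  p_4/q_4 = 108187/2849
  p_5/q_5 = 109630/2887
q_4 = 2849 ≤ 2851 < 2887 = q_5, so the answer is 108187/2849.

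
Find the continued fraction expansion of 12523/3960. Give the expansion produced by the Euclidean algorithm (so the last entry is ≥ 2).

[3; 6, 6, 3, 3, 2, 4]

12523 = 3*3960 + 643
3960 = 6*643 + 102
643 = 6*102 + 31
102 = 3*31 + 9
31 = 3*9 + 4
9 = 2*4 + 1
4 = 4*1 + 0  (stop)
So 12523/3960 = [3; 6, 6, 3, 3, 2, 4].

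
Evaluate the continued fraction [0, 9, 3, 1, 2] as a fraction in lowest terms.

Using pₖ = aₖpₖ₋₁ + pₖ₋₂ and qₖ = aₖqₖ₋₁ + qₖ₋₂:
  k=0: a=0, p=0, q=1
  k=1: a=9, p=1, q=9
  k=2: a=3, p=3, q=28
  k=3: a=1, p=4, q=37
  k=4: a=2, p=11, q=102

11/102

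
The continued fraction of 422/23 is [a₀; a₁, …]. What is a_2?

422 = 18·23 + 8   →  a_0 = 18
23 = 2·8 + 7   →  a_1 = 2
8 = 1·7 + 1   →  a_2 = 1

1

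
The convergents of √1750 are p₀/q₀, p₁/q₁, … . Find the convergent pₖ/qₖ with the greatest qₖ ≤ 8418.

√1750 = [41; 1, 4, 1, 82, …] (period length 4).
Convergents:
  p_0/q_0 = 41/1
  p_1/q_1 = 42/1
  p_2/q_2 = 209/5
  p_3/q_3 = 251/6
  p_4/q_4 = 20791/497
  p_5/q_5 = 21042/503
  p_6/q_6 = 104959/2509
  p_7/q_7 = 126001/3012
  p_8/q_8 = 10437041/249493
q_7 = 3012 ≤ 8418 < 249493 = q_8, so the answer is 126001/3012.

126001/3012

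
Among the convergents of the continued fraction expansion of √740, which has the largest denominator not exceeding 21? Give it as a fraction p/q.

√740 = [27; 4, 1, 12, 1, 4, 54, …] (period length 6).
Convergents:
  p_0/q_0 = 27/1
  p_1/q_1 = 109/4
  p_2/q_2 = 136/5
  p_3/q_3 = 1741/64
q_2 = 5 ≤ 21 < 64 = q_3, so the answer is 136/5.

136/5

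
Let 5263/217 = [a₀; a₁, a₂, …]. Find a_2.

1

5263 = 24·217 + 55   →  a_0 = 24
217 = 3·55 + 52   →  a_1 = 3
55 = 1·52 + 3   →  a_2 = 1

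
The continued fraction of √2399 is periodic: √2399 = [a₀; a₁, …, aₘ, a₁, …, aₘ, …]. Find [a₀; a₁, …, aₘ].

a₀ = ⌊√2399⌋ = 48.
With m₀=0, d₀=1 and mₖ₊₁ = dₖaₖ − mₖ, dₖ₊₁ = (n − mₖ₊₁²)/dₖ, aₖ₊₁ = ⌊(a₀+mₖ₊₁)/dₖ₊₁⌋:
  k=1: m=48, d=95, a=1
  k=2: m=47, d=2, a=47
  k=3: m=47, d=95, a=1
  k=4: m=48, d=1, a=96
d=1 and a=2a₀=96 at k=4, so the next step gives (m, d) = (48, 95) again — its k=1 value — and the period has length 4.

[48; 1, 47, 1, 96]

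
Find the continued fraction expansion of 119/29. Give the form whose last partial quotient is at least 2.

[4; 9, 1, 2]

119 = 4·29 + 3
29 = 9·3 + 2
3 = 1·2 + 1
2 = 2·1 + 0  (stop)
So 119/29 = [4; 9, 1, 2].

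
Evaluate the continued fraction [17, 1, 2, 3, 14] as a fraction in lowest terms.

2531/143

Using pₖ = aₖpₖ₋₁ + pₖ₋₂ and qₖ = aₖqₖ₋₁ + qₖ₋₂:
  k=0: a=17, p=17, q=1
  k=1: a=1, p=18, q=1
  k=2: a=2, p=53, q=3
  k=3: a=3, p=177, q=10
  k=4: a=14, p=2531, q=143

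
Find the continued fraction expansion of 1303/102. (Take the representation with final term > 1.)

1303 = 12*102 + 79
102 = 1*79 + 23
79 = 3*23 + 10
23 = 2*10 + 3
10 = 3*3 + 1
3 = 3*1 + 0  (stop)
So 1303/102 = [12; 1, 3, 2, 3, 3].

[12; 1, 3, 2, 3, 3]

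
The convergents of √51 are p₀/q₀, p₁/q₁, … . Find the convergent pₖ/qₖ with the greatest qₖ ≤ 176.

707/99

√51 = [7; 7, 14, …] (period length 2).
Convergents:
  p_0/q_0 = 7/1
  p_1/q_1 = 50/7
  p_2/q_2 = 707/99
  p_3/q_3 = 4999/700
q_2 = 99 ≤ 176 < 700 = q_3, so the answer is 707/99.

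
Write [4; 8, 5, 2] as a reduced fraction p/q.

Fold from the inside: start with 2/1.
  5 + 1/2 = 11/2
  8 + 2/11 = 90/11
  4 + 11/90 = 371/90

371/90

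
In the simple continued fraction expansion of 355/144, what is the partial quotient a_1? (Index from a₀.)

355 = 2·144 + 67   →  a_0 = 2
144 = 2·67 + 10   →  a_1 = 2

2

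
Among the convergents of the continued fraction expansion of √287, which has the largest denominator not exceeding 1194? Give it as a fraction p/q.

√287 = [16; 1, 15, 1, 32, …] (period length 4).
Convergents:
  p_0/q_0 = 16/1
  p_1/q_1 = 17/1
  p_2/q_2 = 271/16
  p_3/q_3 = 288/17
  p_4/q_4 = 9487/560
  p_5/q_5 = 9775/577
  p_6/q_6 = 156112/9215
q_5 = 577 ≤ 1194 < 9215 = q_6, so the answer is 9775/577.

9775/577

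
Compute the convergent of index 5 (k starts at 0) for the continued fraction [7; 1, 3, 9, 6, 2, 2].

3793/489

Using pₖ = aₖpₖ₋₁ + pₖ₋₂, qₖ = aₖqₖ₋₁ + qₖ₋₂ (with p₋₁=1, p₋₂=0, q₋₁=0, q₋₂=1):
  k=0: a=7, p=7, q=1
  k=1: a=1, p=8, q=1
  k=2: a=3, p=31, q=4
  k=3: a=9, p=287, q=37
  k=4: a=6, p=1753, q=226
  k=5: a=2, p=3793, q=489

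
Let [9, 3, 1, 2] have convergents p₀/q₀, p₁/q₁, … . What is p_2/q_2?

Using pₖ = aₖpₖ₋₁ + pₖ₋₂, qₖ = aₖqₖ₋₁ + qₖ₋₂ (with p₋₁=1, p₋₂=0, q₋₁=0, q₋₂=1):
  k=0: a=9, p=9, q=1
  k=1: a=3, p=28, q=3
  k=2: a=1, p=37, q=4

37/4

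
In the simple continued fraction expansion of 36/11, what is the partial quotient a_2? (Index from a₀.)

36 = 3·11 + 3   →  a_0 = 3
11 = 3·3 + 2   →  a_1 = 3
3 = 1·2 + 1   →  a_2 = 1

1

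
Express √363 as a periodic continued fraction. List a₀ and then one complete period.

[19; 19, 38]

a₀ = ⌊√363⌋ = 19.
With m₀=0, d₀=1 and mₖ₊₁ = dₖaₖ − mₖ, dₖ₊₁ = (n − mₖ₊₁²)/dₖ, aₖ₊₁ = ⌊(a₀+mₖ₊₁)/dₖ₊₁⌋:
  k=1: m=19, d=2, a=19
  k=2: m=19, d=1, a=38
d=1 and a=2a₀=38 at k=2, so the next step gives (m, d) = (19, 2) again — its k=1 value — and the period has length 2.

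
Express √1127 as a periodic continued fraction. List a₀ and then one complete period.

a₀ = ⌊√1127⌋ = 33.

[33; 1, 1, 3, 33, 3, 1, 1, 66]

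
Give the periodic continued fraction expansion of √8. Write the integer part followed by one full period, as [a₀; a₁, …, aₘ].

a₀ = ⌊√8⌋ = 2.

[2; 1, 4]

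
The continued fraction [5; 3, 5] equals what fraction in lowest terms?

Fold from the inside: start with 5/1.
  3 + 1/5 = 16/5
  5 + 5/16 = 85/16

85/16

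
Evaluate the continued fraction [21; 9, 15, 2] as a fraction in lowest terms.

5932/281

Using pₖ = aₖpₖ₋₁ + pₖ₋₂ and qₖ = aₖqₖ₋₁ + qₖ₋₂:
  k=0: a=21, p=21, q=1
  k=1: a=9, p=190, q=9
  k=2: a=15, p=2871, q=136
  k=3: a=2, p=5932, q=281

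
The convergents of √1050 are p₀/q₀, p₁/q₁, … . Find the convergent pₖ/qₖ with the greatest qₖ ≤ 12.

162/5

√1050 = [32; 2, 2, 10, 2, 2, 64, …] (period length 6).
Convergents:
  p_0/q_0 = 32/1
  p_1/q_1 = 65/2
  p_2/q_2 = 162/5
  p_3/q_3 = 1685/52
q_2 = 5 ≤ 12 < 52 = q_3, so the answer is 162/5.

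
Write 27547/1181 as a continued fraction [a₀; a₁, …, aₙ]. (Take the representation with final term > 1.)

[23; 3, 13, 4, 7]

27547 = 23×1181 + 384
1181 = 3×384 + 29
384 = 13×29 + 7
29 = 4×7 + 1
7 = 7×1 + 0  (stop)
So 27547/1181 = [23; 3, 13, 4, 7].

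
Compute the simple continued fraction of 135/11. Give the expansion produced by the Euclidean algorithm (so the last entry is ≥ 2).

[12; 3, 1, 2]

135 = 12*11 + 3
11 = 3*3 + 2
3 = 1*2 + 1
2 = 2*1 + 0  (stop)
So 135/11 = [12; 3, 1, 2].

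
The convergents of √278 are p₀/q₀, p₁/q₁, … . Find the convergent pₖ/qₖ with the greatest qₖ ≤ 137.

1684/101

√278 = [16; 1, 2, 16, 2, 1, 32, …] (period length 6).
Convergents:
  p_0/q_0 = 16/1
  p_1/q_1 = 17/1
  p_2/q_2 = 50/3
  p_3/q_3 = 817/49
  p_4/q_4 = 1684/101
  p_5/q_5 = 2501/150
q_4 = 101 ≤ 137 < 150 = q_5, so the answer is 1684/101.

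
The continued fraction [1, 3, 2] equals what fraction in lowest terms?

Using pₖ = aₖpₖ₋₁ + pₖ₋₂ and qₖ = aₖqₖ₋₁ + qₖ₋₂:
  k=0: a=1, p=1, q=1
  k=1: a=3, p=4, q=3
  k=2: a=2, p=9, q=7

9/7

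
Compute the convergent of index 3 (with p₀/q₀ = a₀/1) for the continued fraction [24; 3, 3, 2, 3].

Using pₖ = aₖpₖ₋₁ + pₖ₋₂, qₖ = aₖqₖ₋₁ + qₖ₋₂ (with p₋₁=1, p₋₂=0, q₋₁=0, q₋₂=1):
  k=0: a=24, p=24, q=1
  k=1: a=3, p=73, q=3
  k=2: a=3, p=243, q=10
  k=3: a=2, p=559, q=23

559/23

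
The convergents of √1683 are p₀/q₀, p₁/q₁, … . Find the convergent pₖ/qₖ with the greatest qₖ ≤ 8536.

√1683 = [41; 41, 82, …] (period length 2).
Convergents:
  p_0/q_0 = 41/1
  p_1/q_1 = 1682/41
  p_2/q_2 = 137965/3363
  p_3/q_3 = 5658247/137924
q_2 = 3363 ≤ 8536 < 137924 = q_3, so the answer is 137965/3363.

137965/3363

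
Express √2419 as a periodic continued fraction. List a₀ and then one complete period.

a₀ = ⌊√2419⌋ = 49.
With m₀=0, d₀=1 and mₖ₊₁ = dₖaₖ − mₖ, dₖ₊₁ = (n − mₖ₊₁²)/dₖ, aₖ₊₁ = ⌊(a₀+mₖ₊₁)/dₖ₊₁⌋:
  k=1: m=49, d=18, a=5
  k=2: m=41, d=41, a=2
  k=3: m=41, d=18, a=5
  k=4: m=49, d=1, a=98
d=1 and a=2a₀=98 at k=4, so the next step gives (m, d) = (49, 18) again — its k=1 value — and the period has length 4.

[49; 5, 2, 5, 98]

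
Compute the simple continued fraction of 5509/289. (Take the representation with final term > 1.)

5509 = 19*289 + 18
289 = 16*18 + 1
18 = 18*1 + 0  (stop)
So 5509/289 = [19; 16, 18].

[19; 16, 18]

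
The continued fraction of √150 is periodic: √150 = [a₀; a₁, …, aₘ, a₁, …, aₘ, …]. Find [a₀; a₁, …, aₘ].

[12; 4, 24]

a₀ = ⌊√150⌋ = 12.
With m₀=0, d₀=1 and mₖ₊₁ = dₖaₖ − mₖ, dₖ₊₁ = (n − mₖ₊₁²)/dₖ, aₖ₊₁ = ⌊(a₀+mₖ₊₁)/dₖ₊₁⌋:
  k=1: m=12, d=6, a=4
  k=2: m=12, d=1, a=24
d=1 and a=2a₀=24 at k=2, so the next step gives (m, d) = (12, 6) again — its k=1 value — and the period has length 2.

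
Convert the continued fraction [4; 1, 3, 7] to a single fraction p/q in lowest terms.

138/29

Fold from the inside: start with 7/1.
  3 + 1/7 = 22/7
  1 + 7/22 = 29/22
  4 + 22/29 = 138/29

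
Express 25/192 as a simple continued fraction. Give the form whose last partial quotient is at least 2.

[0; 7, 1, 2, 8]

25 = 0·192 + 25
192 = 7·25 + 17
25 = 1·17 + 8
17 = 2·8 + 1
8 = 8·1 + 0  (stop)
So 25/192 = [0; 7, 1, 2, 8].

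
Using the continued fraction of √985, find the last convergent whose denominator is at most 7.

157/5

√985 = [31; 2, 1, 1, 2, 62, …] (period length 5).
Convergents:
  p_0/q_0 = 31/1
  p_1/q_1 = 63/2
  p_2/q_2 = 94/3
  p_3/q_3 = 157/5
  p_4/q_4 = 408/13
q_3 = 5 ≤ 7 < 13 = q_4, so the answer is 157/5.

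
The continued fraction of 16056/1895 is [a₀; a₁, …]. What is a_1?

2

16056 = 8·1895 + 896   →  a_0 = 8
1895 = 2·896 + 103   →  a_1 = 2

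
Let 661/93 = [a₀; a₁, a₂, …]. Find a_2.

3

661 = 7·93 + 10   →  a_0 = 7
93 = 9·10 + 3   →  a_1 = 9
10 = 3·3 + 1   →  a_2 = 3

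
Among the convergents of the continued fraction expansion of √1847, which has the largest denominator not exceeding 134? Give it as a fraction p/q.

1848/43

√1847 = [42; 1, 41, 1, 84, …] (period length 4).
Convergents:
  p_0/q_0 = 42/1
  p_1/q_1 = 43/1
  p_2/q_2 = 1805/42
  p_3/q_3 = 1848/43
  p_4/q_4 = 157037/3654
q_3 = 43 ≤ 134 < 3654 = q_4, so the answer is 1848/43.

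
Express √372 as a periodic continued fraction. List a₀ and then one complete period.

[19; 3, 2, 12, 2, 3, 38]

a₀ = ⌊√372⌋ = 19.
With m₀=0, d₀=1 and mₖ₊₁ = dₖaₖ − mₖ, dₖ₊₁ = (n − mₖ₊₁²)/dₖ, aₖ₊₁ = ⌊(a₀+mₖ₊₁)/dₖ₊₁⌋:
  k=1: m=19, d=11, a=3
  k=2: m=14, d=16, a=2
  k=3: m=18, d=3, a=12
  k=4: m=18, d=16, a=2
  k=5: m=14, d=11, a=3
  k=6: m=19, d=1, a=38
d=1 and a=2a₀=38 at k=6, so the next step gives (m, d) = (19, 11) again — its k=1 value — and the period has length 6.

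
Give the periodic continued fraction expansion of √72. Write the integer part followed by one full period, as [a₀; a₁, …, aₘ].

[8; 2, 16]

a₀ = ⌊√72⌋ = 8.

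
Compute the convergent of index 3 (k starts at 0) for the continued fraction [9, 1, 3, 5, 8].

205/21

Using pₖ = aₖpₖ₋₁ + pₖ₋₂, qₖ = aₖqₖ₋₁ + qₖ₋₂ (with p₋₁=1, p₋₂=0, q₋₁=0, q₋₂=1):
  k=0: a=9, p=9, q=1
  k=1: a=1, p=10, q=1
  k=2: a=3, p=39, q=4
  k=3: a=5, p=205, q=21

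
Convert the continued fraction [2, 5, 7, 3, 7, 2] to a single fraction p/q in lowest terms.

Using pₖ = aₖpₖ₋₁ + pₖ₋₂ and qₖ = aₖqₖ₋₁ + qₖ₋₂:
  k=0: a=2, p=2, q=1
  k=1: a=5, p=11, q=5
  k=2: a=7, p=79, q=36
  k=3: a=3, p=248, q=113
  k=4: a=7, p=1815, q=827
  k=5: a=2, p=3878, q=1767

3878/1767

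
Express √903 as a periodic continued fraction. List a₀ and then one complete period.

[30; 20, 60]

a₀ = ⌊√903⌋ = 30.
With m₀=0, d₀=1 and mₖ₊₁ = dₖaₖ − mₖ, dₖ₊₁ = (n − mₖ₊₁²)/dₖ, aₖ₊₁ = ⌊(a₀+mₖ₊₁)/dₖ₊₁⌋:
  k=1: m=30, d=3, a=20
  k=2: m=30, d=1, a=60
d=1 and a=2a₀=60 at k=2, so the next step gives (m, d) = (30, 3) again — its k=1 value — and the period has length 2.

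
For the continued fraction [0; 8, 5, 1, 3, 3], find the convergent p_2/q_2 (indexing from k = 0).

5/41

Using pₖ = aₖpₖ₋₁ + pₖ₋₂, qₖ = aₖqₖ₋₁ + qₖ₋₂ (with p₋₁=1, p₋₂=0, q₋₁=0, q₋₂=1):
  k=0: a=0, p=0, q=1
  k=1: a=8, p=1, q=8
  k=2: a=5, p=5, q=41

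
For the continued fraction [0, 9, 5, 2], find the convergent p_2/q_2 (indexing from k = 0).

Using pₖ = aₖpₖ₋₁ + pₖ₋₂, qₖ = aₖqₖ₋₁ + qₖ₋₂ (with p₋₁=1, p₋₂=0, q₋₁=0, q₋₂=1):
  k=0: a=0, p=0, q=1
  k=1: a=9, p=1, q=9
  k=2: a=5, p=5, q=46

5/46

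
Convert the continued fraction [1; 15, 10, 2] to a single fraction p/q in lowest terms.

Fold from the inside: start with 2/1.
  10 + 1/2 = 21/2
  15 + 2/21 = 317/21
  1 + 21/317 = 338/317

338/317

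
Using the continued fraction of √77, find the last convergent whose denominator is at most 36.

√77 = [8; 1, 3, 2, 3, 1, 16, …] (period length 6).
Convergents:
  p_0/q_0 = 8/1
  p_1/q_1 = 9/1
  p_2/q_2 = 35/4
  p_3/q_3 = 79/9
  p_4/q_4 = 272/31
  p_5/q_5 = 351/40
q_4 = 31 ≤ 36 < 40 = q_5, so the answer is 272/31.

272/31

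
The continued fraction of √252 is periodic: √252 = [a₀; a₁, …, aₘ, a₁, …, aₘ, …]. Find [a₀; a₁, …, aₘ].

[15; 1, 6, 1, 30]

a₀ = ⌊√252⌋ = 15.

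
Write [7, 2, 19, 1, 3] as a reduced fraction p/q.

1213/162

Using pₖ = aₖpₖ₋₁ + pₖ₋₂ and qₖ = aₖqₖ₋₁ + qₖ₋₂:
  k=0: a=7, p=7, q=1
  k=1: a=2, p=15, q=2
  k=2: a=19, p=292, q=39
  k=3: a=1, p=307, q=41
  k=4: a=3, p=1213, q=162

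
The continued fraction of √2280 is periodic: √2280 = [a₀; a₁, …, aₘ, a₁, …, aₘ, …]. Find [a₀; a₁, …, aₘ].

[47; 1, 2, 1, 94]

a₀ = ⌊√2280⌋ = 47.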